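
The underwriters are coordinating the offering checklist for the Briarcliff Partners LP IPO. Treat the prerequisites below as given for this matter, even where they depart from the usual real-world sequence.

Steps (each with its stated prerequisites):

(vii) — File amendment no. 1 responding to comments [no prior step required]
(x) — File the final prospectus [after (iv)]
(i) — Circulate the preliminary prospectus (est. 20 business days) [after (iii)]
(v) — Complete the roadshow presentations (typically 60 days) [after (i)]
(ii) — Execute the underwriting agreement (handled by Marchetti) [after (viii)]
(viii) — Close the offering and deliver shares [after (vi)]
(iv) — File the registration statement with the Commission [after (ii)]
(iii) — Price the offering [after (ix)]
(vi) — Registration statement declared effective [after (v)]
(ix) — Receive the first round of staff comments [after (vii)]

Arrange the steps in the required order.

(vii), (ix), (iii), (i), (v), (vi), (viii), (ii), (iv), (x)

Only (vii) has no prerequisites, so it is first.
Next only (ix) has its prerequisites met → (ix).
(iii) needed (ix), now all done → (iii).
That leaves (i) as the only ready step → (i).
That leaves (v) as the only ready step → (v).
(vi) needed (v), now all done → (vi).
(viii) needed (vi), now all done → (viii).
That leaves (ii) as the only ready step → (ii).
(iv) needed (ii), now all done → (iv).
(x) needed (iv), now all done → (x).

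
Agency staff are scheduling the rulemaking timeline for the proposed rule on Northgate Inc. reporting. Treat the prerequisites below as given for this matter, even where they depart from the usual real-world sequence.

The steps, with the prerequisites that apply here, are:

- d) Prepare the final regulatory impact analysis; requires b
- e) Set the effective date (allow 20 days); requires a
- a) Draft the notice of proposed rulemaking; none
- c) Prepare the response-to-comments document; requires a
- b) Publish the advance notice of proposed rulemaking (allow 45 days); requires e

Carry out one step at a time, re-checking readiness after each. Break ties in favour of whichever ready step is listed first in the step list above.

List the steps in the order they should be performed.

a → e → c → b → d

a has no prerequisites → a first.
Ready: e and c. e is listed earlier → e.
Now c and b have their prerequisites met. c is listed earlier, so c next.
b needed e, now all done → b.
d is the only step now ready → d.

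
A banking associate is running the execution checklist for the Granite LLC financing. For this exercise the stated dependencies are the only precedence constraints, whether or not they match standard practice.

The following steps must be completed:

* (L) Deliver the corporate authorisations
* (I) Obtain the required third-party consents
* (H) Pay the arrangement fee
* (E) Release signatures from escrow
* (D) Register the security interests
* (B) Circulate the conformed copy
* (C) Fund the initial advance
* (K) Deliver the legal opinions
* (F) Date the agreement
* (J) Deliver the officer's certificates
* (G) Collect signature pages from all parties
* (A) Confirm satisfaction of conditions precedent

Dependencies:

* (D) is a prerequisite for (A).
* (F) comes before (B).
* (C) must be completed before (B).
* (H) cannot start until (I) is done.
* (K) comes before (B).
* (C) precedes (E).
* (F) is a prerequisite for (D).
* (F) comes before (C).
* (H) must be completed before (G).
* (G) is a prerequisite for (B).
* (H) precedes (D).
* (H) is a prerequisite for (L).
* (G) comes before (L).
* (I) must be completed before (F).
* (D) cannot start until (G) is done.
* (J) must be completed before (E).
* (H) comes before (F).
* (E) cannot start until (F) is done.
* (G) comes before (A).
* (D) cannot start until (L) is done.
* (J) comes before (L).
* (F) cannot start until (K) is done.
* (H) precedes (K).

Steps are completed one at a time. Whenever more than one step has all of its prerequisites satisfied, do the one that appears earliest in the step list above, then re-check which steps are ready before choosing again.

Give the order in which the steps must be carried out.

(I) (H) (K) (F) (C) (J) (E) (G) (L) (D) (B) (A)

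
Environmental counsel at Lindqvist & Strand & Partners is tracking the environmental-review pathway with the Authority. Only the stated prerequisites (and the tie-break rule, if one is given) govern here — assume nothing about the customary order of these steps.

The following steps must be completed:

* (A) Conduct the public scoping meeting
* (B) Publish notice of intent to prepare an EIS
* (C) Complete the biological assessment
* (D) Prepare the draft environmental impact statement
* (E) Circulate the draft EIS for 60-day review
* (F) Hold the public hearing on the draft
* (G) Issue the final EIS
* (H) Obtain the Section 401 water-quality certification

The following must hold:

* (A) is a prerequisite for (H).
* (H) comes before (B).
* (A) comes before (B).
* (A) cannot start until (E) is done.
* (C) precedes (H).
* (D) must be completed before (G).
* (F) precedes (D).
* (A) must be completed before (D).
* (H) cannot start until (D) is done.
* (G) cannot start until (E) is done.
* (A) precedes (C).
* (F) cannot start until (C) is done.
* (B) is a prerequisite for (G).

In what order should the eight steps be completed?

(E) is the only step with nothing outstanding, so it goes first.
That leaves (A) as the only ready step → (A).
Next only (C) has its prerequisites met → (C).
Next only (F) has its prerequisites met → (F).
(D) is the only step now ready → (D).
Next only (H) has its prerequisites met → (H).
Next only (B) has its prerequisites met → (B).
(G) needed (B), (D) and (E), now all done → (G).

(E) → (A) → (C) → (F) → (D) → (H) → (B) → (G)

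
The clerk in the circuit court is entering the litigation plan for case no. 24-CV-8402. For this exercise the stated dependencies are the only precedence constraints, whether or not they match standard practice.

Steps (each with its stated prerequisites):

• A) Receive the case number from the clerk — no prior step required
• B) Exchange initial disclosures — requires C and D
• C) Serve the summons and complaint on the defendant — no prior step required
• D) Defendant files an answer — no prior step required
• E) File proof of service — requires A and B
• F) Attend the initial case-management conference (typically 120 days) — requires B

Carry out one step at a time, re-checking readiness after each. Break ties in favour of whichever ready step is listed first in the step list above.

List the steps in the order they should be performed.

Nothing is required for A, C and D. A is listed earlier → A first.
Ready: C and D. C is listed earlier → C.
D is the only step now ready → D.
B is the only step now ready → B.
Ready: E and F. E is listed earlier → E.
Next only F has its prerequisites met → F.

A, C, D, B, E, F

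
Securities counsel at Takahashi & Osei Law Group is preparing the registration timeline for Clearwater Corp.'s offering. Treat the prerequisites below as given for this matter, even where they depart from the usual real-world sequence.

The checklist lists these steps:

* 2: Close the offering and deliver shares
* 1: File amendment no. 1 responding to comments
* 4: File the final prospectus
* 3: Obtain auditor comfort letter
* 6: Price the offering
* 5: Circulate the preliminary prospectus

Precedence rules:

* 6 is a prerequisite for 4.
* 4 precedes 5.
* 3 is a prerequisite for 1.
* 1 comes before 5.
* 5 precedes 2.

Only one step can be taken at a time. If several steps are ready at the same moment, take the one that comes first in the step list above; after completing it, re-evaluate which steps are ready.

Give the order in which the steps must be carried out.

3 and 6 have no prerequisites; 3 is listed earlier, so 3 is first.
Ready: 1 and 6. 1 is listed earlier → 1.
That leaves 6 as the only ready step → 6.
4 is the only step now ready → 4.
5 is the only step now ready → 5.
2 needed 5, now all done → 2.

3, 1, 6, 4, 5, 2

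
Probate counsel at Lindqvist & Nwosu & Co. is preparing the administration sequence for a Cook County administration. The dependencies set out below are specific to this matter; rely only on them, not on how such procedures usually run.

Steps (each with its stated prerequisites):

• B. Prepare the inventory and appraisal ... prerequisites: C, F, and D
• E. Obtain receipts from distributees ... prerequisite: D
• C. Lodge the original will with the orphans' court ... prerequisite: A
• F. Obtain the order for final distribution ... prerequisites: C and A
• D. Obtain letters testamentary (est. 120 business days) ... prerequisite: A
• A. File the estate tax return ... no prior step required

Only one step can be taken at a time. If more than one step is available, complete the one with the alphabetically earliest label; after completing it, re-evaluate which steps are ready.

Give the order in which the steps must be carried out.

A, C, D, E, F, B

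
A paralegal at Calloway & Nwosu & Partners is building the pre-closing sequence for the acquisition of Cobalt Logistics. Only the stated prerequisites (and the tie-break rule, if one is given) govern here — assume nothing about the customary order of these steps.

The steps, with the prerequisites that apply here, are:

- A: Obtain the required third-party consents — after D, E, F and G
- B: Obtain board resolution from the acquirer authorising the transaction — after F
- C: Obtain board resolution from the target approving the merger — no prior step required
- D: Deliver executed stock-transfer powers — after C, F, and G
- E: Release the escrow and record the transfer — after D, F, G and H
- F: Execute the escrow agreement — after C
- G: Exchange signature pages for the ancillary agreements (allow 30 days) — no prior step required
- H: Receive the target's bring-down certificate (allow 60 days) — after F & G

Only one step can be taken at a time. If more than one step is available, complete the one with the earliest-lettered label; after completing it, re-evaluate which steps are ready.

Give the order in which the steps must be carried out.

C, F, B, G, D, H, E, A

Nothing is required for C and G. C has the earlier label → C first.
F now also ready, so the ready set is {F, G}; F has the earlier label → F.
B now also ready, so the ready set is {B, G}; B has the earlier label → B.
G is the only step now ready → G.
Now D and H have their prerequisites met. D has the earlier label, so D next.
That leaves H as the only ready step → H.
Next only E has its prerequisites met → E.
A needed D, E, F and G, now all done → A.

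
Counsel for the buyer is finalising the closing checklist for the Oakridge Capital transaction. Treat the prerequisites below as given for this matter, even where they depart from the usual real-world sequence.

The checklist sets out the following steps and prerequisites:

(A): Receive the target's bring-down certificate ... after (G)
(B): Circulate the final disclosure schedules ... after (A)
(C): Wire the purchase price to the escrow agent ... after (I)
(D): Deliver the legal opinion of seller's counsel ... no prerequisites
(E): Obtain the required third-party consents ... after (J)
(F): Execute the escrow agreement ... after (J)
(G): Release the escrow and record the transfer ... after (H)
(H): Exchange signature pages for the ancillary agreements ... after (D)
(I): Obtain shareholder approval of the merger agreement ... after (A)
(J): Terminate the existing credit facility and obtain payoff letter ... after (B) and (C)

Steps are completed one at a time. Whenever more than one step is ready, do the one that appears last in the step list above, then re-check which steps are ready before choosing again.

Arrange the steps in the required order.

(D), (H), (G), (A), (I), (C), (B), (J), (F), (E)

(D) has no prerequisites → (D) first.
(H) needed (D), now all done → (H).
(G) needed (H), now all done → (G).
Next only (A) has its prerequisites met → (A).
Ready: (I) and (B). (I) is listed later → (I).
(C) now also ready, so the ready set is {(C), (B)}; (C) is listed later → (C).
(B) needed (A), now all done → (B).
Next only (J) has its prerequisites met → (J).
Ready: (F) and (E). (F) is listed later → (F).
(E) is the only step now ready → (E).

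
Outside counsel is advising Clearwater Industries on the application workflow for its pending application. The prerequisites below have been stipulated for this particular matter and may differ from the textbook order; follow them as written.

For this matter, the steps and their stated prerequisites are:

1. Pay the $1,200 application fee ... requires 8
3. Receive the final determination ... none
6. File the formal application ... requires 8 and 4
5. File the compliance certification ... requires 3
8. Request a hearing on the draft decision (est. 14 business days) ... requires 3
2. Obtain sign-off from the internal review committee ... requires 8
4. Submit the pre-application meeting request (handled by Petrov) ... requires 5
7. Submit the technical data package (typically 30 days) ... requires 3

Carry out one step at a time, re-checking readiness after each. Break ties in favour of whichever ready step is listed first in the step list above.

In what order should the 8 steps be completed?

3 → 5 → 8 → 1 → 2 → 4 → 6 → 7

3 has no prerequisites → 3 first.
Now 5, 8 and 7 have their prerequisites met. 5 is listed earlier, so 5 next.
4 now also ready, so the ready set is {8, 4, 7}; 8 is listed earlier → 8.
1 and 2 now also ready, so the ready set is {1, 2, 4, 7}; 1 is listed earlier → 1.
Ready: 2, 4 and 7. 2 is listed earlier → 2.
Ready: 4 and 7. 4 is listed earlier → 4.
Now 6 and 7 have their prerequisites met. 6 is listed earlier, so 6 next.
7 needed 3, now all done → 7.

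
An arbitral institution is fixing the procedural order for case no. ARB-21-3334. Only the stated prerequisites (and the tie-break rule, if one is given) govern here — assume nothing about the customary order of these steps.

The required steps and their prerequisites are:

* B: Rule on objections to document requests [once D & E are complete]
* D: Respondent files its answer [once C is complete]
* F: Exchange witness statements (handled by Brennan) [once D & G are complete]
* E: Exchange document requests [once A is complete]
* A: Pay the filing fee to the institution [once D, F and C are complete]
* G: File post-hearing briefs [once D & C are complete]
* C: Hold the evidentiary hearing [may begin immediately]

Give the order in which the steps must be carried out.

Only C has no prerequisites, so it is first.
That leaves D as the only ready step → D.
G is the only step now ready → G.
Next only F has its prerequisites met → F.
A needed D, F and C, now all done → A.
That leaves E as the only ready step → E.
That leaves B as the only ready step → B.

C D G F A E B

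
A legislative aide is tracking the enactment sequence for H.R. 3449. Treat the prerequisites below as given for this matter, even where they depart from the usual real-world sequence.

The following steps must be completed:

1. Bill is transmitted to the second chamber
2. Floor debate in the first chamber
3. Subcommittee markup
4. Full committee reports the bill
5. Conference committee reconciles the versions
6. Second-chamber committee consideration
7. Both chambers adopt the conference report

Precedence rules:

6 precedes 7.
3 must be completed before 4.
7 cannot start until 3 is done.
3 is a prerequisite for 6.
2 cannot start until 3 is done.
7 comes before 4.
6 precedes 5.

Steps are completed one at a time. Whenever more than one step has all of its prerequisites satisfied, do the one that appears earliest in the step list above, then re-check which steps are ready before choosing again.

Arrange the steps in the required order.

Nothing is required for 1 and 3. 1 is listed earlier → 1 first.
That leaves 3 as the only ready step → 3.
Ready: 2 and 6. 2 is listed earlier → 2.
That leaves 6 as the only ready step → 6.
Now 5 and 7 have their prerequisites met. 5 is listed earlier, so 5 next.
7 needed 3 and 6, now all done → 7.
4 is the only step now ready → 4.

1 3 2 6 5 7 4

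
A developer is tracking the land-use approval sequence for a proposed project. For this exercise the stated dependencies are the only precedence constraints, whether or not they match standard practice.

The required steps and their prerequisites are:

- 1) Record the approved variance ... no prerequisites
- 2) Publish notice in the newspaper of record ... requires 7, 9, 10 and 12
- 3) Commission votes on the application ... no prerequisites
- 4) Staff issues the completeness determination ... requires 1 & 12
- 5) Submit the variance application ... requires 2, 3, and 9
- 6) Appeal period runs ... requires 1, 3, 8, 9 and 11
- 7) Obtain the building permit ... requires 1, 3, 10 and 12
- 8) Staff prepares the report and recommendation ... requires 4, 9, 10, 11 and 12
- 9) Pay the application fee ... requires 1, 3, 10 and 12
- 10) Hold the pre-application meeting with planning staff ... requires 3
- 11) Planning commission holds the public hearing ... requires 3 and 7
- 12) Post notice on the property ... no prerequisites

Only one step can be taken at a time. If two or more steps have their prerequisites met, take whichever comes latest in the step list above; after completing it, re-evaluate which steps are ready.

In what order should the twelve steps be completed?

12, 3, 10, 1, 9, 7, 11, 4, 8, 6, 2, 5

Nothing is required for 12, 3 and 1. 12 is listed later → 12 first.
3 and 1 are both available; 3 is listed later → 3.
Ready: 10 and 1. 10 is listed later → 10.
1 is the only step now ready → 1.
Now 9, 7 and 4 have their prerequisites met. 9 is listed later, so 9 next.
7 and 4 are both available; 7 is listed later → 7.
Ready: 11, 4 and 2. 11 is listed later → 11.
Now 4 and 2 have their prerequisites met. 4 is listed later, so 4 next.
Now 8 and 2 have their prerequisites met. 8 is listed later, so 8 next.
Ready: 6 and 2. 6 is listed later → 6.
2 needed 12, 10, 9 and 7, now all done → 2.
Next only 5 has its prerequisites met → 5.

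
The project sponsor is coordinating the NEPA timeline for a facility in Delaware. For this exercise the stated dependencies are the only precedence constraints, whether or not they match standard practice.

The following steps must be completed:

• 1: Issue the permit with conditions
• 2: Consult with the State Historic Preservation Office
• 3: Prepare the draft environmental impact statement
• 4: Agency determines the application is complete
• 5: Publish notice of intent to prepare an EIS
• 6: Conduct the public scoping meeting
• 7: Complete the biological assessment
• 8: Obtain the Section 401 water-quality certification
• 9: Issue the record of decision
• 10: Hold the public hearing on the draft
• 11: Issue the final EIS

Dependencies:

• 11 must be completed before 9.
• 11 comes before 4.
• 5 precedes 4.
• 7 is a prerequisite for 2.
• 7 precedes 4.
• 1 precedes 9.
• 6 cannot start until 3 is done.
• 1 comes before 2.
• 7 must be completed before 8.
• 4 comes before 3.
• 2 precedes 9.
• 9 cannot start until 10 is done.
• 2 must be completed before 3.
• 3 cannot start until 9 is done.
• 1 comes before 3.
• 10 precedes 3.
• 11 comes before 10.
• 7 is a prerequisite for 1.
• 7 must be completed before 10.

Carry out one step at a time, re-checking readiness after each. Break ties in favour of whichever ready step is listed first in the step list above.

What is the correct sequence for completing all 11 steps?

5, 7 and 11 have no prerequisites; 5 is listed earlier, so 5 is first.
7 and 11 are both available; 7 is listed earlier → 7.
1 and 8 now also ready, so the ready set is {1, 8, 11}; 1 is listed earlier → 1.
Now 2, 8 and 11 have their prerequisites met. 2 is listed earlier, so 2 next.
Ready: 8 and 11. 8 is listed earlier → 8.
That leaves 11 as the only ready step → 11.
Now 4 and 10 have their prerequisites met. 4 is listed earlier, so 4 next.
That leaves 10 as the only ready step → 10.
9 needed 1, 2, 10 and 11, now all done → 9.
3 is the only step now ready → 3.
Next only 6 has its prerequisites met → 6.

5 → 7 → 1 → 2 → 8 → 11 → 4 → 10 → 9 → 3 → 6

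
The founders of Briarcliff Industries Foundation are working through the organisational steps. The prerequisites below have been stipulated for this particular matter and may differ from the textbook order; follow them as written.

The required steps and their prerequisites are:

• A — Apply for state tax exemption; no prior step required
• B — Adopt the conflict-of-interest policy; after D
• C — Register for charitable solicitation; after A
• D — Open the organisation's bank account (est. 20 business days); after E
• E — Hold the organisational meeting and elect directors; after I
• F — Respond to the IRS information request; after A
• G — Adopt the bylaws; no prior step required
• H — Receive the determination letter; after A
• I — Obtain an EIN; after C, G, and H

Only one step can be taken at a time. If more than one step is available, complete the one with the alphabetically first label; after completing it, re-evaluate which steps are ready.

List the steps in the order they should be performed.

A and G have no prerequisites; A has the earlier label, so A is first.
C, F and H now also ready, so the ready set is {C, F, G, H}; C has the earlier label → C.
F, G and H are all available; F has the earlier label → F.
Ready: G and H. G has the earlier label → G.
H needed A, now all done → H.
I needed C, G and H, now all done → I.
That leaves E as the only ready step → E.
D needed E, now all done → D.
B needed D, now all done → B.

A C F G H I E D B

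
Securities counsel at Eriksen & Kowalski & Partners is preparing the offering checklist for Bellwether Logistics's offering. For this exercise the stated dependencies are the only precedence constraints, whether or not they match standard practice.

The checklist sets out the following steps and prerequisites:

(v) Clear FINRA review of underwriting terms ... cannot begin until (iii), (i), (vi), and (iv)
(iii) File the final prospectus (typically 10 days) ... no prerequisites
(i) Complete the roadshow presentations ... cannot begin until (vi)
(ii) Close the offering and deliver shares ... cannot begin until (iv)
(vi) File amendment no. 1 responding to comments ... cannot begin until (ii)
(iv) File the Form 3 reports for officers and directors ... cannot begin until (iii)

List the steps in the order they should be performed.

(iii) (iv) (ii) (vi) (i) (v)

Only (iii) has no prerequisites, so it is first.
Next only (iv) has its prerequisites met → (iv).
(ii) needed (iv), now all done → (ii).
(vi) needed (ii), now all done → (vi).
Next only (i) has its prerequisites met → (i).
(v) needed (iii), (i), (vi) and (iv), now all done → (v).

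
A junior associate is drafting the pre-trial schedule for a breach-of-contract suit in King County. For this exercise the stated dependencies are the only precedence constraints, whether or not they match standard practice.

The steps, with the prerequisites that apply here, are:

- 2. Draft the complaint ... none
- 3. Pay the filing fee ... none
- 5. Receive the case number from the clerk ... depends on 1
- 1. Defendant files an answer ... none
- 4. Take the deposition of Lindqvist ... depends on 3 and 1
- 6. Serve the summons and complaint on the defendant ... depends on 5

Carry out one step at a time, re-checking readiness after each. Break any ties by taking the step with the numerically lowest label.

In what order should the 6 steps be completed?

1, 2 and 3 have no prerequisites; 1 has the earlier label, so 1 is first.
Now 2, 3 and 5 have their prerequisites met. 2 has the earlier label, so 2 next.
3 and 5 are both available; 3 has the earlier label → 3.
4 now also ready, so the ready set is {4, 5}; 4 has the earlier label → 4.
Next only 5 has its prerequisites met → 5.
That leaves 6 as the only ready step → 6.

1, 2, 3, 4, 5, 6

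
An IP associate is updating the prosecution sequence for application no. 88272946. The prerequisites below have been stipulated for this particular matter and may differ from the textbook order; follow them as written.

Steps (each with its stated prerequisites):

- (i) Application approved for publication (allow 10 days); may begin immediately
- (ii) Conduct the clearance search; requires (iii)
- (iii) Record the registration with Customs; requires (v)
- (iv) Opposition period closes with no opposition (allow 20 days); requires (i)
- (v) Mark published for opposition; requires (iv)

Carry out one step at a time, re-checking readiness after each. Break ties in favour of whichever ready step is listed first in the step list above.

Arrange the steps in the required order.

(i), (iv), (v), (iii), (ii)

(i) is the only step with nothing outstanding, so it goes first.
(iv) needed (i), now all done → (iv).
Next only (v) has its prerequisites met → (v).
(iii) needed (v), now all done → (iii).
(ii) needed (iii), now all done → (ii).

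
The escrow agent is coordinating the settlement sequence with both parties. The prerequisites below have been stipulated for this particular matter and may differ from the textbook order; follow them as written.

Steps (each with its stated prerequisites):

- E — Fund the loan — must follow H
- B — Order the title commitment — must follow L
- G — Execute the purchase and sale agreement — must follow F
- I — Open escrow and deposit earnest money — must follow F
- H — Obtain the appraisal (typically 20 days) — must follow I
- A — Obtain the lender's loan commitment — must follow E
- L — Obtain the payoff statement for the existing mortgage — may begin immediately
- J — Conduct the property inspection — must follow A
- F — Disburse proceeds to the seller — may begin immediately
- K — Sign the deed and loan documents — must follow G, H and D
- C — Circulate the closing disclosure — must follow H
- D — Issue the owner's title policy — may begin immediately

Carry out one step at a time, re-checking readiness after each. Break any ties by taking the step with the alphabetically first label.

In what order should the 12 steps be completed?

D, F and L have no prerequisites; D has the earlier label, so D is first.
Ready: F and L. F has the earlier label → F.
G and I now also ready, so the ready set is {G, I, L}; G has the earlier label → G.
I and L are both available; I has the earlier label → I.
Ready: H and L. H has the earlier label → H.
Now C, E, K and L have their prerequisites met. C has the earlier label, so C next.
E, K and L are all available; E has the earlier label → E.
Ready: A, K and L. A has the earlier label → A.
J now also ready, so the ready set is {J, K, L}; J has the earlier label → J.
K and L are both available; K has the earlier label → K.
Next only L has its prerequisites met → L.
B needed L, now all done → B.

D, F, G, I, H, C, E, A, J, K, L, B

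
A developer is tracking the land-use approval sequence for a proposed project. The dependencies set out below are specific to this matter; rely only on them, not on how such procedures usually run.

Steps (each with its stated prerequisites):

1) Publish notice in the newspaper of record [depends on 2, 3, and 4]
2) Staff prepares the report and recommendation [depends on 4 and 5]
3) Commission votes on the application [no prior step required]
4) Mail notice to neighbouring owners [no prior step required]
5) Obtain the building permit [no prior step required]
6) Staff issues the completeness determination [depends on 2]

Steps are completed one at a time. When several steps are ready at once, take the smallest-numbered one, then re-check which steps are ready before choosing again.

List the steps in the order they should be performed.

3 4 5 2 1 6

Nothing is required for 3, 4 and 5. 3 has the earlier label → 3 first.
4 and 5 are both available; 4 has the earlier label → 4.
That leaves 5 as the only ready step → 5.
2 is the only step now ready → 2.
Now 1 and 6 have their prerequisites met. 1 has the earlier label, so 1 next.
That leaves 6 as the only ready step → 6.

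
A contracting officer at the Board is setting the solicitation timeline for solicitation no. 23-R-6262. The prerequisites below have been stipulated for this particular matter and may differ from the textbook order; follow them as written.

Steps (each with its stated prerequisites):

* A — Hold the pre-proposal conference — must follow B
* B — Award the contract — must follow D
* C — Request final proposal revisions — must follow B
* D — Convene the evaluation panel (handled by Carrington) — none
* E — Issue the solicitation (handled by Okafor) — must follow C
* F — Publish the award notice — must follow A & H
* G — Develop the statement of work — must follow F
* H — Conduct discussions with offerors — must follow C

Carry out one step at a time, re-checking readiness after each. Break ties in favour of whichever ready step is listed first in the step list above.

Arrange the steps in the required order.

D B A C E H F G

D is the only step with nothing outstanding, so it goes first.
B needed D, now all done → B.
Ready: A and C. A is listed earlier → A.
That leaves C as the only ready step → C.
E and H are both available; E is listed earlier → E.
H needed C, now all done → H.
That leaves F as the only ready step → F.
G needed F, now all done → G.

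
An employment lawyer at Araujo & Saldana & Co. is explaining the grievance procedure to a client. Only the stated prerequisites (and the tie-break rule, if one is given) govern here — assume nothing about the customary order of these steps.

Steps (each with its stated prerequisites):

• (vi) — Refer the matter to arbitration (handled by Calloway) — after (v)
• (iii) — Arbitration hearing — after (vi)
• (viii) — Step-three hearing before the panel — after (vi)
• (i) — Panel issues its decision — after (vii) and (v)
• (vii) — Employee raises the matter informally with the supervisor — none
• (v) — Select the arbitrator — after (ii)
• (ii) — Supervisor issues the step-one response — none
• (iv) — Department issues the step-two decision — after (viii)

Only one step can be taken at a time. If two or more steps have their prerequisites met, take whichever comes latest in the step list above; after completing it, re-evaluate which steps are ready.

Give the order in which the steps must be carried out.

(ii), (v), (vii), (i), (vi), (viii), (iv), (iii)

(ii) and (vii) have no prerequisites; (ii) is listed later, so (ii) is first.
Ready: (v) and (vii). (v) is listed later → (v).
Now (vii) and (vi) have their prerequisites met. (vii) is listed later, so (vii) next.
(i) and (vi) are both available; (i) is listed later → (i).
Next only (vi) has its prerequisites met → (vi).
Ready: (viii) and (iii). (viii) is listed later → (viii).
(iv) and (iii) are both available; (iv) is listed later → (iv).
(iii) is the only step now ready → (iii).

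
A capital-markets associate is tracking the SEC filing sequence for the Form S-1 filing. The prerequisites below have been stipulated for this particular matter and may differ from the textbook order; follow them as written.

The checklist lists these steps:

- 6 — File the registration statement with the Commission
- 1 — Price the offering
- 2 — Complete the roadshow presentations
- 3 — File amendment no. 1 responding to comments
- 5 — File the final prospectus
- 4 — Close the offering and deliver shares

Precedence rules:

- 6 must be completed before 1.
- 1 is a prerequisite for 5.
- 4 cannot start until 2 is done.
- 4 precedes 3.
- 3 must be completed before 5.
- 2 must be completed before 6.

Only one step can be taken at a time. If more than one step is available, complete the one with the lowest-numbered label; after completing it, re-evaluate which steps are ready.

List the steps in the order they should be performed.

Only 2 has no prerequisites, so it is first.
4 and 6 are both available; 4 has the earlier label → 4.
3 now also ready, so the ready set is {3, 6}; 3 has the earlier label → 3.
That leaves 6 as the only ready step → 6.
That leaves 1 as the only ready step → 1.
That leaves 5 as the only ready step → 5.

2, 4, 3, 6, 1, 5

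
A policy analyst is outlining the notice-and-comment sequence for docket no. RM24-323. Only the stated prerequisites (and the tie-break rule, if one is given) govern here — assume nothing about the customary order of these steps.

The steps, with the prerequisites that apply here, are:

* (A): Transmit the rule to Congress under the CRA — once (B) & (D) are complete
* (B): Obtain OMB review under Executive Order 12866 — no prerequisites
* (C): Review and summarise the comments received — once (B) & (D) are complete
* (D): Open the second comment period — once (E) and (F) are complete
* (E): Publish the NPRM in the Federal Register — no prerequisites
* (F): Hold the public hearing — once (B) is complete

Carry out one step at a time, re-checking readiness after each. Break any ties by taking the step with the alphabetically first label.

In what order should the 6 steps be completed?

(B) → (E) → (F) → (D) → (A) → (C)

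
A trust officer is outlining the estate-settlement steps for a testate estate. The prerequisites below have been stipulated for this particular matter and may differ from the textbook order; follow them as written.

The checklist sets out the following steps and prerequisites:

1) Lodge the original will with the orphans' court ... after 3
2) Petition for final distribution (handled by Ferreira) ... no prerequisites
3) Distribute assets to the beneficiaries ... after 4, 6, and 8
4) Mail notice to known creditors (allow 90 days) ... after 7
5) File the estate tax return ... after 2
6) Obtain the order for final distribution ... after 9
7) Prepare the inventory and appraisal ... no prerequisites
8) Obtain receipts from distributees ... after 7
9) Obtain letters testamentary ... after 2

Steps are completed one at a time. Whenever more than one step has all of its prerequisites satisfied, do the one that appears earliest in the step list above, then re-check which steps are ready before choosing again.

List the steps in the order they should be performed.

2, 5, 7, 4, 8, 9, 6, 3, 1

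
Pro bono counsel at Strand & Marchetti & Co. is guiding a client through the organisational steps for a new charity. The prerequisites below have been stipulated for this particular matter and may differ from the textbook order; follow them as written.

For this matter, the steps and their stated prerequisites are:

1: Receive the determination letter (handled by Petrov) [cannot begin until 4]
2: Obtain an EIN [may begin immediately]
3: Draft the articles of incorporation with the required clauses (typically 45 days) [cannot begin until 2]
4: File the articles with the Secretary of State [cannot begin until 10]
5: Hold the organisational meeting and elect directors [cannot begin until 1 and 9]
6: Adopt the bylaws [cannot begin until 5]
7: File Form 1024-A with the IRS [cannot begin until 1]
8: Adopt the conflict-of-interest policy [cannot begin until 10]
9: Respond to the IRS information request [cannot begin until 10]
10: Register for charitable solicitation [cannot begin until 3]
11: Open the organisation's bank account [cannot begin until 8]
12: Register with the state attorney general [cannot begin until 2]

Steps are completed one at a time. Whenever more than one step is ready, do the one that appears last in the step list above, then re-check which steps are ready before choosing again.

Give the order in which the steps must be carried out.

2, 12, 3, 10, 9, 8, 11, 4, 1, 7, 5, 6

2 is the only step with nothing outstanding, so it goes first.
Now 12 and 3 have their prerequisites met. 12 is listed later, so 12 next.
Next only 3 has its prerequisites met → 3.
10 is the only step now ready → 10.
Now 9, 8 and 4 have their prerequisites met. 9 is listed later, so 9 next.
8 and 4 are both available; 8 is listed later → 8.
Now 11 and 4 have their prerequisites met. 11 is listed later, so 11 next.
That leaves 4 as the only ready step → 4.
That leaves 1 as the only ready step → 1.
Ready: 7 and 5. 7 is listed later → 7.
5 is the only step now ready → 5.
6 is the only step now ready → 6.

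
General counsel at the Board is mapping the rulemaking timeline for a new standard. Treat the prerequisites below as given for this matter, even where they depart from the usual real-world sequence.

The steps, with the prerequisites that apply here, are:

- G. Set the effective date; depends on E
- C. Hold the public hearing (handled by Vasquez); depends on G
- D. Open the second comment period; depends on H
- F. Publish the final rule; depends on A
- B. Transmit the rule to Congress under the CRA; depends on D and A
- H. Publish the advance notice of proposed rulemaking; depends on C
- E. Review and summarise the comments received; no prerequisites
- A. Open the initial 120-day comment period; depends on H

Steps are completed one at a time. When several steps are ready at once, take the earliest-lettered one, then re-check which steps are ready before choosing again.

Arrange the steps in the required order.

E, G, C, H, A, D, B, F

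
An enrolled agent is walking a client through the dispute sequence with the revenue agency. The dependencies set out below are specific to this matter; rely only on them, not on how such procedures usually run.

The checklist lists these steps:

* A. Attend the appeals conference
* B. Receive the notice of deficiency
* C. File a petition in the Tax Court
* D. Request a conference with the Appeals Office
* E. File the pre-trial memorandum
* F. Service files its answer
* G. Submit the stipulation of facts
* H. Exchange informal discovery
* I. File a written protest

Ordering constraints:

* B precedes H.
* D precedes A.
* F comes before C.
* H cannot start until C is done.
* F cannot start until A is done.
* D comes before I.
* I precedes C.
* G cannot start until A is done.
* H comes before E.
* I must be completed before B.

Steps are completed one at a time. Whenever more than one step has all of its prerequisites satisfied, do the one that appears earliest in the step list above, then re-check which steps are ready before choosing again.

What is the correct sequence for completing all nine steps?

D has no prerequisites → D first.
A and I are both available; A is listed earlier → A.
F and G now also ready, so the ready set is {F, G, I}; F is listed earlier → F.
Ready: G and I. G is listed earlier → G.
That leaves I as the only ready step → I.
B and C are both available; B is listed earlier → B.
C needed F and I, now all done → C.
H is the only step now ready → H.
Next only E has its prerequisites met → E.

D A F G I B C H E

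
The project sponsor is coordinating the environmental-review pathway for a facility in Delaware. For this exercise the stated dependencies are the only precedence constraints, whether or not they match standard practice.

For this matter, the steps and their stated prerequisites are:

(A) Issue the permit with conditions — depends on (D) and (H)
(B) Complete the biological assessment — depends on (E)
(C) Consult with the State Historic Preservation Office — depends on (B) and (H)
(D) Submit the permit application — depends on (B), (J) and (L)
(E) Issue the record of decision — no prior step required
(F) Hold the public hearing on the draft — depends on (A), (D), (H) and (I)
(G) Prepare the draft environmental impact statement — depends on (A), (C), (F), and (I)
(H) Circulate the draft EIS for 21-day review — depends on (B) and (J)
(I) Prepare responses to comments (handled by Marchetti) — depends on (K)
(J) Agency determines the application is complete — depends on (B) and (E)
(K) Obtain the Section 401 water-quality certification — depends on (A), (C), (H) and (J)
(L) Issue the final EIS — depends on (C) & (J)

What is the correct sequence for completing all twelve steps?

(E) (B) (J) (H) (C) (L) (D) (A) (K) (I) (F) (G)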